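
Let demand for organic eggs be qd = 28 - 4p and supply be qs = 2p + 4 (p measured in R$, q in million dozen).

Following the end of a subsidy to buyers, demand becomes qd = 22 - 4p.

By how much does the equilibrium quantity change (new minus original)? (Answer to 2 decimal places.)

-2.00

Initially, 28 - 4p = 2p + 4, so 24 = 6p and p = 4, q = 12.
After the shift, demand is qd = 22 - 4p and supply is qs = 2p + 4.
New equilibrium: 22 - 4p = 2p + 4 ⇒ 18 = 6p ⇒ p = 3, q = 10.
Δq = 10 − 12 = -2.00.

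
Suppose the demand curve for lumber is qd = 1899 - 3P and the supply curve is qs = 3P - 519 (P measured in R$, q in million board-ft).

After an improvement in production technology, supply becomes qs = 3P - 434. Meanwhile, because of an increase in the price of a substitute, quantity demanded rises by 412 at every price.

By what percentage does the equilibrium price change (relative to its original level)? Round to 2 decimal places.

Solve the original market: 1899 - 3P = 3P - 519, hence P = 403 and q = 690.
After the shift, demand is qd = 2311 - 3P and supply is qs = 3P - 434.
New equilibrium: 2311 - 3P = 3P - 434 ⇒ 2745 = 6P ⇒ P = 457.5, q = 938.5.
%ΔP = (457.5 − 403) / 403 × 100 = +13.52%.

+13.52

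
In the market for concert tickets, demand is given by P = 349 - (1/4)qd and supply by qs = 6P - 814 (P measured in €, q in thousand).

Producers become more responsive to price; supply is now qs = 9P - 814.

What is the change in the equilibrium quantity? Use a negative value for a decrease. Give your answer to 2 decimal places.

Original equilibrium: 1396 - 4P = 6P - 814 gives 2210 = 10P, so P = 221 and q = 512.
The new curves are qd = 1396 - 4P (demand) and qs = 9P - 814 (supply).
New equilibrium: 1396 - 4P = 9P - 814 ⇒ 2210 = 13P ⇒ P = 170, q = 716.
Δq = 716 − 512 = +204.00.

+204.00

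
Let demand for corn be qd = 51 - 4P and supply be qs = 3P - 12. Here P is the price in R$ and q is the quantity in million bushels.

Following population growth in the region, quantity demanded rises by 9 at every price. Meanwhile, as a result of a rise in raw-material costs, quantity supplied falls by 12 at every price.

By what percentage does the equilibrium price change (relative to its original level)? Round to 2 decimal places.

+33.33

Original equilibrium: 51 - 4P = 3P - 12 gives 63 = 7P, so P = 9 and q = 15.
With the change applied: demand qd = 60 - 4P, supply qs = 3P - 24.
Setting them equal: 60 - 4P = 3P - 24 → 84 = 7P, so P = 12 and q = 12.
%ΔP = (12 − 9) / 9 × 100 = +33.33%.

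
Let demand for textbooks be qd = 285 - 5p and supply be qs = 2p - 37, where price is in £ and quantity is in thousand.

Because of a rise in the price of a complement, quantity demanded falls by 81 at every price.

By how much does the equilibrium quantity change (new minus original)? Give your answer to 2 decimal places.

-23.14

Initially, 285 - 5p = 2p - 37, so 322 = 7p and p = 46, q = 55.
With the change applied: demand qd = 204 - 5p, supply qs = 2p - 37.
Equate the new curves: 204 - 5p = 2p - 37, giving 241 = 7p, p = 241/7 ≈ 34.4286, q = 223/7 ≈ 31.8571.
Δq = 31.8571 − 55 = -23.14.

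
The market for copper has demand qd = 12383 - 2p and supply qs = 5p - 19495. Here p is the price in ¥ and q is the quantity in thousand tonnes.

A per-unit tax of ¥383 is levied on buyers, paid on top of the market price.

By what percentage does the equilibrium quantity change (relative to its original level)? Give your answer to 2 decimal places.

Initially, 12383 - 2p = 5p - 19495, so 31878 = 7p and p = 4554, q = 3275.
Since buyers pay the price plus the tax, the effective demand curve becomes qd = 11617 - 2p.
Clearing the new market: 11617 - 2p = 5p - 19495, so p = 31112/7 ≈ 4444.5714 and q = 19095/7 ≈ 2727.8571.
%Δq = (2727.8571 − 3275) / 3275 × 100 = -16.71%.

-16.71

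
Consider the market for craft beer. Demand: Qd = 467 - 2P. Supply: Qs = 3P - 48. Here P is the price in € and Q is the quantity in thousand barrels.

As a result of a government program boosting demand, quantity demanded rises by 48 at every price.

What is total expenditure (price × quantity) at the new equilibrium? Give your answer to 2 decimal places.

32631.48

Before the shock: 467 - 2P = 3P - 48 ⇒ 515 = 5P ⇒ P = 103, Q = 261.
After the shift, demand is Qd = 515 - 2P and supply is Qs = 3P - 48.
New equilibrium: 515 - 2P = 3P - 48 ⇒ 563 = 5P ⇒ P = 112.6, Q = 289.8.
New expenditure = 112.6 × 289.8 = 32631.48.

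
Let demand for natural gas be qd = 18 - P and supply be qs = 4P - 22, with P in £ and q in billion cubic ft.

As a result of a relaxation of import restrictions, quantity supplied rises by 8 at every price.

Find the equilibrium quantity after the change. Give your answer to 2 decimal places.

Before the shock: 18 - P = 4P - 22 ⇒ 40 = 5P ⇒ P = 8, q = 10.
After the shift, demand is qd = 18 - P and supply is qs = 4P - 14.
Setting them equal: 18 - P = 4P - 14 → 32 = 5P, so P = 6.4 and q = 11.6.

11.60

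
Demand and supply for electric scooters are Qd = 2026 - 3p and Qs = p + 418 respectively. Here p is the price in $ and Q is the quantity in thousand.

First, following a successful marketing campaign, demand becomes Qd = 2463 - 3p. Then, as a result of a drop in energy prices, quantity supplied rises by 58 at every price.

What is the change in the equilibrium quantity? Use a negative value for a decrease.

Before the shock: 2026 - 3p = p + 418 ⇒ 1608 = 4p ⇒ p = 402, Q = 820.
The new curves are Qd = 2463 - 3p (demand) and Qs = p + 476 (supply).
Setting them equal: 2463 - 3p = p + 476 → 1987 = 4p, so p = 496.75 and Q = 972.75.
ΔQ = 972.75 − 820 = +152.75.

+152.75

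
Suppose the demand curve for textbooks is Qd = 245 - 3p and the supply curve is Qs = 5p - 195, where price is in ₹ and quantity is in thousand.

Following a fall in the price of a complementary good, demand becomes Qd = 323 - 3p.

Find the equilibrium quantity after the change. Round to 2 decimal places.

128.75

Initially, 245 - 3p = 5p - 195, so 440 = 8p and p = 55, Q = 80.
The new curves are Qd = 323 - 3p (demand) and Qs = 5p - 195 (supply).
Equate the new curves: 323 - 3p = 5p - 195, giving 518 = 8p, p = 64.75, Q = 128.75.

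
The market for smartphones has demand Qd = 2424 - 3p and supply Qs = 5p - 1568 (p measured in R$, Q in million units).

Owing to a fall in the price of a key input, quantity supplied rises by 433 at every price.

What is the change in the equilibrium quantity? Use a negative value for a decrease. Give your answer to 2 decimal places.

+162.38

Initially, 2424 - 3p = 5p - 1568, so 3992 = 8p and p = 499, Q = 927.
After the shift, demand is Qd = 2424 - 3p and supply is Qs = 5p - 1135.
New equilibrium: 2424 - 3p = 5p - 1135 ⇒ 3559 = 8p ⇒ p = 444.875, Q = 1089.375.
ΔQ = 1089.375 − 927 = +162.38.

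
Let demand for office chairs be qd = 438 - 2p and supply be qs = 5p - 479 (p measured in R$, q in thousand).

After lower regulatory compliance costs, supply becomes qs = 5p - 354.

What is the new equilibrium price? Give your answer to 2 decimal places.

113.14

Original equilibrium: 438 - 2p = 5p - 479 gives 917 = 7p, so p = 131 and q = 176.
The shock moves the curves to qd = 438 - 2p and qs = 5p - 354.
Setting them equal: 438 - 2p = 5p - 354 → 792 = 7p, so p = 792/7 ≈ 113.1429 and q = 1482/7 ≈ 211.7143.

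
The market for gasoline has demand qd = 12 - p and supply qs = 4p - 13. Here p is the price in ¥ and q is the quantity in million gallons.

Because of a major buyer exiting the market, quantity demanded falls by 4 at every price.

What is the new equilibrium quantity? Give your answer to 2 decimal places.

Original equilibrium: 12 - p = 4p - 13 gives 25 = 5p, so p = 5 and q = 7.
The shock moves the curves to qd = 8 - p and qs = 4p - 13.
Equate the new curves: 8 - p = 4p - 13, giving 21 = 5p, p = 4.2, q = 3.8.

3.80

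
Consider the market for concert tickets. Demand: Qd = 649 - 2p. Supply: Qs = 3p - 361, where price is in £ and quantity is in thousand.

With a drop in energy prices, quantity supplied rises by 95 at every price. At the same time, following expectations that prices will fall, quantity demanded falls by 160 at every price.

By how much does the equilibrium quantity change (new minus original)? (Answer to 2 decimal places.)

-58.00

Before the shock: 649 - 2p = 3p - 361 ⇒ 1010 = 5p ⇒ p = 202, Q = 245.
With the change applied: demand Qd = 489 - 2p, supply Qs = 3p - 266.
New equilibrium: 489 - 2p = 3p - 266 ⇒ 755 = 5p ⇒ p = 151, Q = 187.
ΔQ = 187 − 245 = -58.00.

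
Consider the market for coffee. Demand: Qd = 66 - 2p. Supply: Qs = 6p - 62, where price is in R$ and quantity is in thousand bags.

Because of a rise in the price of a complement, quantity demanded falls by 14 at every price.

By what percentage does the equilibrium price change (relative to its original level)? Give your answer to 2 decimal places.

Solve the original market: 66 - 2p = 6p - 62, hence p = 16 and Q = 34.
The shock moves the curves to Qd = 52 - 2p and Qs = 6p - 62.
Equate the new curves: 52 - 2p = 6p - 62, giving 114 = 8p, p = 14.25, Q = 23.5.
%Δp = (14.25 − 16) / 16 × 100 = -10.94%.

-10.94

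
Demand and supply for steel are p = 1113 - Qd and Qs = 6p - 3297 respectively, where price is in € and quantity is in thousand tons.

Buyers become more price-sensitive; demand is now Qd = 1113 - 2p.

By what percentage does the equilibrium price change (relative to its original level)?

-12.5

Before the shock: 1113 - p = 6p - 3297 ⇒ 4410 = 7p ⇒ p = 630, Q = 483.
The shock moves the curves to Qd = 1113 - 2p and Qs = 6p - 3297.
Setting them equal: 1113 - 2p = 6p - 3297 → 4410 = 8p, so p = 551.25 and Q = 10.5.
%Δp = (551.25 − 630) / 630 × 100 = -12.5%.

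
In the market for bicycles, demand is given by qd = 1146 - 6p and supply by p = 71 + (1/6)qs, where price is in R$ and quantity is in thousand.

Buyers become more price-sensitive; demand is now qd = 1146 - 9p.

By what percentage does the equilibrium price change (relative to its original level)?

-20

Solve the original market: 1146 - 6p = 6p - 426, hence p = 131 and q = 360.
With the change applied: demand qd = 1146 - 9p, supply qs = 6p - 426.
Clearing the new market: 1146 - 9p = 6p - 426, so p = 104.8 and q = 202.8.
%Δp = (104.8 − 131) / 131 × 100 = -20%.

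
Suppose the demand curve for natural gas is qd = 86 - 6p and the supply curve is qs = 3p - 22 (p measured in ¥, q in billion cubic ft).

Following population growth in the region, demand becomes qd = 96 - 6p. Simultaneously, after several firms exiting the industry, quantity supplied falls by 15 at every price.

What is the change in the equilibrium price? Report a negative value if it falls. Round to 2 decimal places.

+2.78

Solve the original market: 86 - 6p = 3p - 22, hence p = 12 and q = 14.
With the change applied: demand qd = 96 - 6p, supply qs = 3p - 37.
New equilibrium: 96 - 6p = 3p - 37 ⇒ 133 = 9p ⇒ p = 133/9 ≈ 14.7778, q = 22/3 ≈ 7.3333.
Δp = 14.7778 − 12 = +2.78.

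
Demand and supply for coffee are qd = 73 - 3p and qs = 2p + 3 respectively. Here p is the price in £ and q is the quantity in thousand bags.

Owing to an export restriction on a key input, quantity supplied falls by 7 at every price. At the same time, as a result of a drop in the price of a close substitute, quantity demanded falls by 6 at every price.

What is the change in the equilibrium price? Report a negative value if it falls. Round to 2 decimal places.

+0.20

Initially, 73 - 3p = 2p + 3, so 70 = 5p and p = 14, q = 31.
With the change applied: demand qd = 67 - 3p, supply qs = 2p - 4.
Equate the new curves: 67 - 3p = 2p - 4, giving 71 = 5p, p = 14.2, q = 24.4.
Δp = 14.2 − 14 = +0.20.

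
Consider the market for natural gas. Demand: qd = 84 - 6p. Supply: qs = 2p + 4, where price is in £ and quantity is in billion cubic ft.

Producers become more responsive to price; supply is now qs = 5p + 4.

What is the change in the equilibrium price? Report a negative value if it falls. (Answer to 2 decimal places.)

-2.73

Initially, 84 - 6p = 2p + 4, so 80 = 8p and p = 10, q = 24.
With the change applied: demand qd = 84 - 6p, supply qs = 5p + 4.
Equate the new curves: 84 - 6p = 5p + 4, giving 80 = 11p, p = 80/11 ≈ 7.2727, q = 444/11 ≈ 40.3636.
Δp = 7.2727 − 10 = -2.73.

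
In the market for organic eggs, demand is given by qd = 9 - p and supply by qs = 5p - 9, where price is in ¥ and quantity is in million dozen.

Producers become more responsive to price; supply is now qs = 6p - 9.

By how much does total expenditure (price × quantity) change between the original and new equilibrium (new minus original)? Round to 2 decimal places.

-1.47

Before the shock: 9 - p = 5p - 9 ⇒ 18 = 6p ⇒ p = 3, q = 6.
After the shift, demand is qd = 9 - p and supply is qs = 6p - 9.
Clearing the new market: 9 - p = 6p - 9, so p = 18/7 ≈ 2.5714 and q = 45/7 ≈ 6.4286.
Expenditure moves from 3×6 = 18 to 2.5714×6.4286 = 16.5306; change = -1.47.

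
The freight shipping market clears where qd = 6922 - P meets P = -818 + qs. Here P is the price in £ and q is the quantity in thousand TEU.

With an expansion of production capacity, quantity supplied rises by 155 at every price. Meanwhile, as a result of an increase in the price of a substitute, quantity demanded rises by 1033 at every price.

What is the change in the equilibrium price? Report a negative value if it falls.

Before the shock: 6922 - P = P + 818 ⇒ 6104 = 2P ⇒ P = 3052, q = 3870.
The shock moves the curves to qd = 7955 - P and qs = P + 973.
Equate the new curves: 7955 - P = P + 973, giving 6982 = 2P, P = 3491, q = 4464.
ΔP = 3491 − 3052 = +439.

+439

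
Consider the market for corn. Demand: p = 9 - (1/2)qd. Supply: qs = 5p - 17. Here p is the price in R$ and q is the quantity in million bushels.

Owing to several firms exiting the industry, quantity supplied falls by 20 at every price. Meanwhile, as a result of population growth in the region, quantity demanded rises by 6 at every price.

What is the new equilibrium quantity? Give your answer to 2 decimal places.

6.57

Original equilibrium: 18 - 2p = 5p - 17 gives 35 = 7p, so p = 5 and q = 8.
The new curves are qd = 24 - 2p (demand) and qs = 5p - 37 (supply).
Equate the new curves: 24 - 2p = 5p - 37, giving 61 = 7p, p = 61/7 ≈ 8.7143, q = 46/7 ≈ 6.5714.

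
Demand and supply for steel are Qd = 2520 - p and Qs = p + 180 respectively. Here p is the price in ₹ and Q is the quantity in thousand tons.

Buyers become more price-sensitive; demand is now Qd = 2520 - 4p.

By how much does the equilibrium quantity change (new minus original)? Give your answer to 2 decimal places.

Original equilibrium: 2520 - p = p + 180 gives 2340 = 2p, so p = 1170 and Q = 1350.
After the shift, demand is Qd = 2520 - 4p and supply is Qs = p + 180.
Clearing the new market: 2520 - 4p = p + 180, so p = 468 and Q = 648.
ΔQ = 648 − 1350 = -702.00.

-702.00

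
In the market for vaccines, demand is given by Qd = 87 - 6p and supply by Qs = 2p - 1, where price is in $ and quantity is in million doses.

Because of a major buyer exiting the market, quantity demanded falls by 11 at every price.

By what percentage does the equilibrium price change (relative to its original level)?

Solve the original market: 87 - 6p = 2p - 1, hence p = 11 and Q = 21.
After the shift, demand is Qd = 76 - 6p and supply is Qs = 2p - 1.
Equate the new curves: 76 - 6p = 2p - 1, giving 77 = 8p, p = 9.625, Q = 18.25.
%Δp = (9.625 − 11) / 11 × 100 = -12.5%.

-12.5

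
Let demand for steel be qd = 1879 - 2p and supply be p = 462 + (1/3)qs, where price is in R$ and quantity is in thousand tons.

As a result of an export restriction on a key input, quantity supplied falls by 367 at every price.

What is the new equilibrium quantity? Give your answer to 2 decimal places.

426.20

Original equilibrium: 1879 - 2p = 3p - 1386 gives 3265 = 5p, so p = 653 and q = 573.
The new curves are qd = 1879 - 2p (demand) and qs = 3p - 1753 (supply).
New equilibrium: 1879 - 2p = 3p - 1753 ⇒ 3632 = 5p ⇒ p = 726.4, q = 426.2.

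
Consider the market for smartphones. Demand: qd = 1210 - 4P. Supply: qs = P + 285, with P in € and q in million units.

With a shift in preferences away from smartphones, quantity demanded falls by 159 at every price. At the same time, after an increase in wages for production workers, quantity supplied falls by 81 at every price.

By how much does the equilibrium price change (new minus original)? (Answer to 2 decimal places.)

Solve the original market: 1210 - 4P = P + 285, hence P = 185 and q = 470.
With the change applied: demand qd = 1051 - 4P, supply qs = P + 204.
New equilibrium: 1051 - 4P = P + 204 ⇒ 847 = 5P ⇒ P = 169.4, q = 373.4.
ΔP = 169.4 − 185 = -15.60.

-15.60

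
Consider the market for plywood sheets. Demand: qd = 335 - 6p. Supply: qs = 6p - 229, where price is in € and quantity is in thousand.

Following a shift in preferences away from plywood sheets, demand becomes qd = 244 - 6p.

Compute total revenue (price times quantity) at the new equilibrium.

295.625

Original equilibrium: 335 - 6p = 6p - 229 gives 564 = 12p, so p = 47 and q = 53.
The new curves are qd = 244 - 6p (demand) and qs = 6p - 229 (supply).
Equate the new curves: 244 - 6p = 6p - 229, giving 473 = 12p, p = 473/12 ≈ 39.4167, q = 7.5.
New expenditure = 39.4167 × 7.5 = 295.625.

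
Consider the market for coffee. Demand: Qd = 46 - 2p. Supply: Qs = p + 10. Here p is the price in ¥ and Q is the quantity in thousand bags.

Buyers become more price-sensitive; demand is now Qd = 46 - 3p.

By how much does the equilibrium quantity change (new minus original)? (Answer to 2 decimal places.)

-3.00

Original equilibrium: 46 - 2p = p + 10 gives 36 = 3p, so p = 12 and Q = 22.
The shock moves the curves to Qd = 46 - 3p and Qs = p + 10.
Equate the new curves: 46 - 3p = p + 10, giving 36 = 4p, p = 9, Q = 19.
ΔQ = 19 − 22 = -3.00.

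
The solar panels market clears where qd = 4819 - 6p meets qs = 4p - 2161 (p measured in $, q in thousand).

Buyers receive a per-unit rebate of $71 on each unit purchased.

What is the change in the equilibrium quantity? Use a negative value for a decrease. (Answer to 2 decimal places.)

Before the shock: 4819 - 6p = 4p - 2161 ⇒ 6980 = 10p ⇒ p = 698, q = 631.
Since buyers' out-of-pocket price is the market price minus the rebate, the effective demand curve becomes qd = 5245 - 6p.
Setting them equal: 5245 - 6p = 4p - 2161 → 7406 = 10p, so p = 740.6 and q = 801.4.
Δq = 801.4 − 631 = +170.40.

+170.40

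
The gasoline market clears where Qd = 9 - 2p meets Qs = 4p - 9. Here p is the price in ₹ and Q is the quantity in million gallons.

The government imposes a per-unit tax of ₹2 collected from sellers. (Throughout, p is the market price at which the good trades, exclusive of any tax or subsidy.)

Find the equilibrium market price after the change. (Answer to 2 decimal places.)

4.33

Initially, 9 - 2p = 4p - 9, so 18 = 6p and p = 3, Q = 3.
Since sellers keep the price net of the tax, the effective supply curve becomes Qs = 4p - 17.
New equilibrium: 9 - 2p = 4p - 17 ⇒ 26 = 6p ⇒ p = 13/3 ≈ 4.3333, Q = 1/3 ≈ 0.3333.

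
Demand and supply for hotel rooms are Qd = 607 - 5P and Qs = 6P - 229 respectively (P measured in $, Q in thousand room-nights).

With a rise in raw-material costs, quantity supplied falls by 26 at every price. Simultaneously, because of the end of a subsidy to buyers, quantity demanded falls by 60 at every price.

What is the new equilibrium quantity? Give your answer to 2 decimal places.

Before the shock: 607 - 5P = 6P - 229 ⇒ 836 = 11P ⇒ P = 76, Q = 227.
The shock moves the curves to Qd = 547 - 5P and Qs = 6P - 255.
Clearing the new market: 547 - 5P = 6P - 255, so P = 802/11 ≈ 72.9091 and Q = 2007/11 ≈ 182.4545.

182.45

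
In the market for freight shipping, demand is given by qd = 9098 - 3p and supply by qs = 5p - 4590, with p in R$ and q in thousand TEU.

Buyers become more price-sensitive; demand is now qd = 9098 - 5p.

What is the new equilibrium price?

1368.8

Initially, 9098 - 3p = 5p - 4590, so 13688 = 8p and p = 1711, q = 3965.
After the shift, demand is qd = 9098 - 5p and supply is qs = 5p - 4590.
Setting them equal: 9098 - 5p = 5p - 4590 → 13688 = 10p, so p = 1368.8 and q = 2254.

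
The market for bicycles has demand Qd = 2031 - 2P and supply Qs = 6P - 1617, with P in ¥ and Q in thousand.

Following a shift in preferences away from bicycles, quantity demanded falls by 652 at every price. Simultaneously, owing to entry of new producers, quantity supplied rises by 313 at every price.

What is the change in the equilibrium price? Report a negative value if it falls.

Original equilibrium: 2031 - 2P = 6P - 1617 gives 3648 = 8P, so P = 456 and Q = 1119.
The shock moves the curves to Qd = 1379 - 2P and Qs = 6P - 1304.
Clearing the new market: 1379 - 2P = 6P - 1304, so P = 335.375 and Q = 708.25.
ΔP = 335.375 − 456 = -120.625.

-120.625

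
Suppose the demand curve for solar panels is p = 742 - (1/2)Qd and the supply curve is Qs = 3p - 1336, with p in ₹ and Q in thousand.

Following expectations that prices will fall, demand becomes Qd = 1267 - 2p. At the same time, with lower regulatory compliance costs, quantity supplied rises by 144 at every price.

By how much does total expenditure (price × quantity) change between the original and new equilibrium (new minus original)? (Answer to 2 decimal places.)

-61407.88

Before the shock: 1484 - 2p = 3p - 1336 ⇒ 2820 = 5p ⇒ p = 564, Q = 356.
The new curves are Qd = 1267 - 2p (demand) and Qs = 3p - 1192 (supply).
New equilibrium: 1267 - 2p = 3p - 1192 ⇒ 2459 = 5p ⇒ p = 491.8, Q = 283.4.
Expenditure moves from 564×356 = 200784 to 491.8×283.4 = 139376.12; change = -61407.88.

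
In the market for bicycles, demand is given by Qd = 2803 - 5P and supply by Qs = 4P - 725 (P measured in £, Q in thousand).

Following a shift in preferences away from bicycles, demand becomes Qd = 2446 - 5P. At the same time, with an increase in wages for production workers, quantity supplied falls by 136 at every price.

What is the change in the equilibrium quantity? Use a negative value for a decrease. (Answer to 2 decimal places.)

-234.22

Original equilibrium: 2803 - 5P = 4P - 725 gives 3528 = 9P, so P = 392 and Q = 843.
After the shift, demand is Qd = 2446 - 5P and supply is Qs = 4P - 861.
Setting them equal: 2446 - 5P = 4P - 861 → 3307 = 9P, so P = 3307/9 ≈ 367.4444 and Q = 5479/9 ≈ 608.7778.
ΔQ = 608.7778 − 843 = -234.22.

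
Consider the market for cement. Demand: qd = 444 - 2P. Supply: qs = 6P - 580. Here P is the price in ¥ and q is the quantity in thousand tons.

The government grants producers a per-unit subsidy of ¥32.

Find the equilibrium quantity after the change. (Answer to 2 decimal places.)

Before the shock: 444 - 2P = 6P - 580 ⇒ 1024 = 8P ⇒ P = 128, q = 188.
Since sellers receive the price plus the subsidy, the effective supply curve becomes qs = 6P - 388.
New equilibrium: 444 - 2P = 6P - 388 ⇒ 832 = 8P ⇒ P = 104, q = 236.

236.00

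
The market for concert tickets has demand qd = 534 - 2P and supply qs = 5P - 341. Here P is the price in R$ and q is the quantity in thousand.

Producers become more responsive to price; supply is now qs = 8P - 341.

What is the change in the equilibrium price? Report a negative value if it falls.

Solve the original market: 534 - 2P = 5P - 341, hence P = 125 and q = 284.
With the change applied: demand qd = 534 - 2P, supply qs = 8P - 341.
Clearing the new market: 534 - 2P = 8P - 341, so P = 87.5 and q = 359.
ΔP = 87.5 − 125 = -37.5.

-37.5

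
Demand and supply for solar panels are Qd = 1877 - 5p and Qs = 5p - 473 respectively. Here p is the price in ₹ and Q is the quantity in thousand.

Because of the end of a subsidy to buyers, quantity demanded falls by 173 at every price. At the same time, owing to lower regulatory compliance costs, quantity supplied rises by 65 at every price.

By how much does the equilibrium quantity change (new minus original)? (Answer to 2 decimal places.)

-54.00

Initially, 1877 - 5p = 5p - 473, so 2350 = 10p and p = 235, Q = 702.
The shock moves the curves to Qd = 1704 - 5p and Qs = 5p - 408.
Equate the new curves: 1704 - 5p = 5p - 408, giving 2112 = 10p, p = 211.2, Q = 648.
ΔQ = 648 − 702 = -54.00.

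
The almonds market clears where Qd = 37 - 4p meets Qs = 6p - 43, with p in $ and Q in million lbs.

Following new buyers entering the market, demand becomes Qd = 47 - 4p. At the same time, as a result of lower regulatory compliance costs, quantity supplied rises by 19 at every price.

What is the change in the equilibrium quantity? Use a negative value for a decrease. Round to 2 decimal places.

Solve the original market: 37 - 4p = 6p - 43, hence p = 8 and Q = 5.
The shock moves the curves to Qd = 47 - 4p and Qs = 6p - 24.
Setting them equal: 47 - 4p = 6p - 24 → 71 = 10p, so p = 7.1 and Q = 18.6.
ΔQ = 18.6 − 5 = +13.60.

+13.60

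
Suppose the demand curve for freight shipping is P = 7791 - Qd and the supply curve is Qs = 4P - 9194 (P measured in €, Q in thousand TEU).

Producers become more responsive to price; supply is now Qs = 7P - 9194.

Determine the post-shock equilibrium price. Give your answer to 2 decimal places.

Before the shock: 7791 - P = 4P - 9194 ⇒ 16985 = 5P ⇒ P = 3397, Q = 4394.
The shock moves the curves to Qd = 7791 - P and Qs = 7P - 9194.
Setting them equal: 7791 - P = 7P - 9194 → 16985 = 8P, so P = 2123.125 and Q = 5667.875.

2123.13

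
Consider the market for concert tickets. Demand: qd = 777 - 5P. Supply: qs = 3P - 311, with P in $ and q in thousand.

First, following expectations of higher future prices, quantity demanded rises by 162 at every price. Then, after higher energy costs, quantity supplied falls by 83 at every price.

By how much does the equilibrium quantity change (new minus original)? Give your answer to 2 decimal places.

Original equilibrium: 777 - 5P = 3P - 311 gives 1088 = 8P, so P = 136 and q = 97.
After the shift, demand is qd = 939 - 5P and supply is qs = 3P - 394.
Setting them equal: 939 - 5P = 3P - 394 → 1333 = 8P, so P = 166.625 and q = 105.875.
Δq = 105.875 − 97 = +8.88.

+8.88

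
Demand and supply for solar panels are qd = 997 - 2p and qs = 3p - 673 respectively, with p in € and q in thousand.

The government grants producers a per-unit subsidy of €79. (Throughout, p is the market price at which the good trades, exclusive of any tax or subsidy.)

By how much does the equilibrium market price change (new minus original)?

Before the shock: 997 - 2p = 3p - 673 ⇒ 1670 = 5p ⇒ p = 334, q = 329.
Since sellers receive the price plus the subsidy, the effective supply curve becomes qs = 3p - 436.
Equate the new curves: 997 - 2p = 3p - 436, giving 1433 = 5p, p = 286.6, q = 423.8.
Δp = 286.6 − 334 = -47.4.

-47.4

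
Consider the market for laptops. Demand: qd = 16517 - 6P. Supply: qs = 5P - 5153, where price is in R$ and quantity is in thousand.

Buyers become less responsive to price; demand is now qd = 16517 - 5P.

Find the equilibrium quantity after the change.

Original equilibrium: 16517 - 6P = 5P - 5153 gives 21670 = 11P, so P = 1970 and q = 4697.
The shock moves the curves to qd = 16517 - 5P and qs = 5P - 5153.
Equate the new curves: 16517 - 5P = 5P - 5153, giving 21670 = 10P, P = 2167, q = 5682.

5682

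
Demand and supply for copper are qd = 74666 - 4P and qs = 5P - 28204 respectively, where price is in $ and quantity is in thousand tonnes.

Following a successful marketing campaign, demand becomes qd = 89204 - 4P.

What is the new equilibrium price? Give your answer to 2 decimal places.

13045.33

Initially, 74666 - 4P = 5P - 28204, so 102870 = 9P and P = 11430, q = 28946.
The new curves are qd = 89204 - 4P (demand) and qs = 5P - 28204 (supply).
Clearing the new market: 89204 - 4P = 5P - 28204, so P = 39136/3 ≈ 13045.3333 and q = 111068/3 ≈ 37022.6667.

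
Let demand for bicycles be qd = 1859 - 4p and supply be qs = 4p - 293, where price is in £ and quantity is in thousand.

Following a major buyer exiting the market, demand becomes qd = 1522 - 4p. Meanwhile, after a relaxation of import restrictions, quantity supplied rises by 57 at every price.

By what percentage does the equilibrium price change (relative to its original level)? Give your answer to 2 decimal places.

-18.31

Solve the original market: 1859 - 4p = 4p - 293, hence p = 269 and q = 783.
After the shift, demand is qd = 1522 - 4p and supply is qs = 4p - 236.
Setting them equal: 1522 - 4p = 4p - 236 → 1758 = 8p, so p = 219.75 and q = 643.
%Δp = (219.75 − 269) / 269 × 100 = -18.31%.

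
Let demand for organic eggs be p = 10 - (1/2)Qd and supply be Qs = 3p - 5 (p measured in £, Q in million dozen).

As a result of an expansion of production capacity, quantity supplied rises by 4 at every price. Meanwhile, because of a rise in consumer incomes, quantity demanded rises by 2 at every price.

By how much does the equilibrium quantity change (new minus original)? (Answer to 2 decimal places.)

Original equilibrium: 20 - 2p = 3p - 5 gives 25 = 5p, so p = 5 and Q = 10.
With the change applied: demand Qd = 22 - 2p, supply Qs = 3p - 1.
Setting them equal: 22 - 2p = 3p - 1 → 23 = 5p, so p = 4.6 and Q = 12.8.
ΔQ = 12.8 − 10 = +2.80.

+2.80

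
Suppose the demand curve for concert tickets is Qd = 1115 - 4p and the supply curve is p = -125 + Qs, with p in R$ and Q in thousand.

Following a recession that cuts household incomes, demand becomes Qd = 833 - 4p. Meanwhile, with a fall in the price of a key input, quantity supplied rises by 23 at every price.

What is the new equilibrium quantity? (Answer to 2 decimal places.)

285.00

Original equilibrium: 1115 - 4p = p + 125 gives 990 = 5p, so p = 198 and Q = 323.
The shock moves the curves to Qd = 833 - 4p and Qs = p + 148.
Clearing the new market: 833 - 4p = p + 148, so p = 137 and Q = 285.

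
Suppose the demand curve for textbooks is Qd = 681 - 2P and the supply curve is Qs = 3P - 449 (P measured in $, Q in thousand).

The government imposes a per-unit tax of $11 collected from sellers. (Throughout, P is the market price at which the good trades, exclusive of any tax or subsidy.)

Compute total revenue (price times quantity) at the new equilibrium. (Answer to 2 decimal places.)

50195.08

Initially, 681 - 2P = 3P - 449, so 1130 = 5P and P = 226, Q = 229.
Since sellers keep the price net of the tax, the effective supply curve becomes Qs = 3P - 482.
Equate the new curves: 681 - 2P = 3P - 482, giving 1163 = 5P, P = 232.6, Q = 215.8.
New expenditure = 232.6 × 215.8 = 50195.08.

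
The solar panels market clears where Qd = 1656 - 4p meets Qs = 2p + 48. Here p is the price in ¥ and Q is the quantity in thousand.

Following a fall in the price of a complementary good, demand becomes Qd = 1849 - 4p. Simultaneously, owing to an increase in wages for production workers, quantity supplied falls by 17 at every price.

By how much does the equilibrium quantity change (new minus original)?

Original equilibrium: 1656 - 4p = 2p + 48 gives 1608 = 6p, so p = 268 and Q = 584.
With the change applied: demand Qd = 1849 - 4p, supply Qs = 2p + 31.
New equilibrium: 1849 - 4p = 2p + 31 ⇒ 1818 = 6p ⇒ p = 303, Q = 637.
ΔQ = 637 − 584 = +53.

+53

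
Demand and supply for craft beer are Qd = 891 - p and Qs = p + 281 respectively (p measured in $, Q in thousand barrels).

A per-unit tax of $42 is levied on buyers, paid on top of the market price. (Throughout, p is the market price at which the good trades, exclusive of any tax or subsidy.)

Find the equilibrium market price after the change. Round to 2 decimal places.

Initially, 891 - p = p + 281, so 610 = 2p and p = 305, Q = 586.
Since buyers pay the price plus the tax, the effective demand curve becomes Qd = 849 - p.
Equate the new curves: 849 - p = p + 281, giving 568 = 2p, p = 284, Q = 565.

284.00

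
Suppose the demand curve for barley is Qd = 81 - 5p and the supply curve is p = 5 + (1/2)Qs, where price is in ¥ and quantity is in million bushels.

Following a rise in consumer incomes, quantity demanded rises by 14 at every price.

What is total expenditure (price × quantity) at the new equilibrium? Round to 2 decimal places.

Initially, 81 - 5p = 2p - 10, so 91 = 7p and p = 13, Q = 16.
After the shift, demand is Qd = 95 - 5p and supply is Qs = 2p - 10.
Equate the new curves: 95 - 5p = 2p - 10, giving 105 = 7p, p = 15, Q = 20.
New expenditure = 15 × 20 = 300.00.

300.00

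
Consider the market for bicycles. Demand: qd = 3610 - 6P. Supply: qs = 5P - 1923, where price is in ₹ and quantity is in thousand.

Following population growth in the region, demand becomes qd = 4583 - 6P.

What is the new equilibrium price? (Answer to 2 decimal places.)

Solve the original market: 3610 - 6P = 5P - 1923, hence P = 503 and q = 592.
With the change applied: demand qd = 4583 - 6P, supply qs = 5P - 1923.
Clearing the new market: 4583 - 6P = 5P - 1923, so P = 6506/11 ≈ 591.4545 and q = 11377/11 ≈ 1034.2727.

591.45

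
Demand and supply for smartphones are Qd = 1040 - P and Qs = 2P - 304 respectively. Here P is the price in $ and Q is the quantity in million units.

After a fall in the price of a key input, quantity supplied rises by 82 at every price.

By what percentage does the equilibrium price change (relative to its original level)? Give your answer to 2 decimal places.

-6.10

Solve the original market: 1040 - P = 2P - 304, hence P = 448 and Q = 592.
The new curves are Qd = 1040 - P (demand) and Qs = 2P - 222 (supply).
New equilibrium: 1040 - P = 2P - 222 ⇒ 1262 = 3P ⇒ P = 1262/3 ≈ 420.6667, Q = 1858/3 ≈ 619.3333.
%ΔP = (420.6667 − 448) / 448 × 100 = -6.10%.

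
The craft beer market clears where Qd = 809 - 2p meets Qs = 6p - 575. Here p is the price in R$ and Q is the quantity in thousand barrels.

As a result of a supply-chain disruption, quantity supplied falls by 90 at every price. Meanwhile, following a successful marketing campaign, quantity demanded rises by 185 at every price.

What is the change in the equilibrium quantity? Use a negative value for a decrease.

Solve the original market: 809 - 2p = 6p - 575, hence p = 173 and Q = 463.
With the change applied: demand Qd = 994 - 2p, supply Qs = 6p - 665.
Setting them equal: 994 - 2p = 6p - 665 → 1659 = 8p, so p = 207.375 and Q = 579.25.
ΔQ = 579.25 − 463 = +116.25.

+116.25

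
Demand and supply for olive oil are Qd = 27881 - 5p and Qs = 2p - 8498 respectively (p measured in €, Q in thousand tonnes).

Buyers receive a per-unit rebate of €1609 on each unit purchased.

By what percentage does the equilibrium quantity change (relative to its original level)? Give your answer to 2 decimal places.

Original equilibrium: 27881 - 5p = 2p - 8498 gives 36379 = 7p, so p = 5197 and Q = 1896.
Since buyers' out-of-pocket price is the market price minus the rebate, the effective demand curve becomes Qd = 35926 - 5p.
Clearing the new market: 35926 - 5p = 2p - 8498, so p = 44424/7 ≈ 6346.2857 and Q = 29362/7 ≈ 4194.5714.
%ΔQ = (4194.5714 − 1896) / 1896 × 100 = +121.23%.

+121.23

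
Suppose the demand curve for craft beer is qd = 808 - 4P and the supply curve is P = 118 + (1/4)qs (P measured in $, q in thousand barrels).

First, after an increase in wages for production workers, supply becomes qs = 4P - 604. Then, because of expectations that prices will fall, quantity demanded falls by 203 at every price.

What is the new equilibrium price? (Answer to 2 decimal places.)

151.13

Before the shock: 808 - 4P = 4P - 472 ⇒ 1280 = 8P ⇒ P = 160, q = 168.
After the shift, demand is qd = 605 - 4P and supply is qs = 4P - 604.
Clearing the new market: 605 - 4P = 4P - 604, so P = 151.125 and q = 0.5.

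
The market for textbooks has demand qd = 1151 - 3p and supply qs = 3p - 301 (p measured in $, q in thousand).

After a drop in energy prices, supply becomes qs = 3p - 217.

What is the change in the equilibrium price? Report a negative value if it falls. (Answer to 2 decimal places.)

-14.00

Initially, 1151 - 3p = 3p - 301, so 1452 = 6p and p = 242, q = 425.
The new curves are qd = 1151 - 3p (demand) and qs = 3p - 217 (supply).
New equilibrium: 1151 - 3p = 3p - 217 ⇒ 1368 = 6p ⇒ p = 228, q = 467.
Δp = 228 − 242 = -14.00.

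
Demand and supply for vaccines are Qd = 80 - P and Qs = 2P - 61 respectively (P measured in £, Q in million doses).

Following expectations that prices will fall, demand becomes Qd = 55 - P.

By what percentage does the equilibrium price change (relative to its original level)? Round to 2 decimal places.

Original equilibrium: 80 - P = 2P - 61 gives 141 = 3P, so P = 47 and Q = 33.
The new curves are Qd = 55 - P (demand) and Qs = 2P - 61 (supply).
Equate the new curves: 55 - P = 2P - 61, giving 116 = 3P, P = 116/3 ≈ 38.6667, Q = 49/3 ≈ 16.3333.
%ΔP = (38.6667 − 47) / 47 × 100 = -17.73%.

-17.73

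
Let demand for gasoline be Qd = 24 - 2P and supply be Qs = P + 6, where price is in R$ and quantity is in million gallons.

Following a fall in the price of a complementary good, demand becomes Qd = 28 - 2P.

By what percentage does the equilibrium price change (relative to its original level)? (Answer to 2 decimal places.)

+22.22

Before the shock: 24 - 2P = P + 6 ⇒ 18 = 3P ⇒ P = 6, Q = 12.
With the change applied: demand Qd = 28 - 2P, supply Qs = P + 6.
Equate the new curves: 28 - 2P = P + 6, giving 22 = 3P, P = 22/3 ≈ 7.3333, Q = 40/3 ≈ 13.3333.
%ΔP = (7.3333 − 6) / 6 × 100 = +22.22%.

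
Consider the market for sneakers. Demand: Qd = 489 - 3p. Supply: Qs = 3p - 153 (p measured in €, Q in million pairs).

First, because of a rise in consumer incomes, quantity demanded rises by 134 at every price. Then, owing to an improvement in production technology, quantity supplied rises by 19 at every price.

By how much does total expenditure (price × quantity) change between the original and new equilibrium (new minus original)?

Solve the original market: 489 - 3p = 3p - 153, hence p = 107 and Q = 168.
After the shift, demand is Qd = 623 - 3p and supply is Qs = 3p - 134.
Clearing the new market: 623 - 3p = 3p - 134, so p = 757/6 ≈ 126.1667 and Q = 244.5.
Expenditure moves from 107×168 = 17976 to 126.1667×244.5 = 30847.75; change = +12871.75.

+12871.75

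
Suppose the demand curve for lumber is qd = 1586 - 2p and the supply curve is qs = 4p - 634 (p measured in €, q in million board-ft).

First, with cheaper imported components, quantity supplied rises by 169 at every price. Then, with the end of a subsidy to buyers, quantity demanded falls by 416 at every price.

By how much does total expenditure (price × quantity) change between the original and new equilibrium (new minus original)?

Initially, 1586 - 2p = 4p - 634, so 2220 = 6p and p = 370, q = 846.
The new curves are qd = 1170 - 2p (demand) and qs = 4p - 465 (supply).
New equilibrium: 1170 - 2p = 4p - 465 ⇒ 1635 = 6p ⇒ p = 272.5, q = 625.
Expenditure moves from 370×846 = 313020 to 272.5×625 = 170312.5; change = -142707.5.

-142707.5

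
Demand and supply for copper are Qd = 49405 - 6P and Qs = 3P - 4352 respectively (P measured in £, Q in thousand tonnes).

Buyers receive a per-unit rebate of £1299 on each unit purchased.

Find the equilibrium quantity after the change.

Before the shock: 49405 - 6P = 3P - 4352 ⇒ 53757 = 9P ⇒ P = 5973, Q = 13567.
Since buyers' out-of-pocket price is the market price minus the rebate, the effective demand curve becomes Qd = 57199 - 6P.
Equate the new curves: 57199 - 6P = 3P - 4352, giving 61551 = 9P, P = 6839, Q = 16165.

16165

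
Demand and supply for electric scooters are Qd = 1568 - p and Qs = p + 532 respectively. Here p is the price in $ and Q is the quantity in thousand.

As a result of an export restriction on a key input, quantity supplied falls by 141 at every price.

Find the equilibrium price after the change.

Original equilibrium: 1568 - p = p + 532 gives 1036 = 2p, so p = 518 and Q = 1050.
With the change applied: demand Qd = 1568 - p, supply Qs = p + 391.
Setting them equal: 1568 - p = p + 391 → 1177 = 2p, so p = 588.5 and Q = 979.5.

588.5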